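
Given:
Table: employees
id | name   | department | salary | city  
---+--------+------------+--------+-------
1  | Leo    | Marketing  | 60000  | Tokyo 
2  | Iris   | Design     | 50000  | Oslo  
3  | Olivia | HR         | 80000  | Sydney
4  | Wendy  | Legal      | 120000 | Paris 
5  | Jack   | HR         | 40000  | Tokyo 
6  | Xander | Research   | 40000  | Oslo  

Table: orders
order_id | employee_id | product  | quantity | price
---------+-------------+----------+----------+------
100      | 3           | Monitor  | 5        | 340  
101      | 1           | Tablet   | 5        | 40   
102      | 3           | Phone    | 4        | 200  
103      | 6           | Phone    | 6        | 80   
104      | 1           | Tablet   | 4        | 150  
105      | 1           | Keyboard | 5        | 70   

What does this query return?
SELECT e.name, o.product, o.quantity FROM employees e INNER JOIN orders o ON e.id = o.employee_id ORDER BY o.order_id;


Joining employees.id = orders.employee_id:
  employee Olivia (id=3) -> order Monitor
  employee Leo (id=1) -> order Tablet
  employee Olivia (id=3) -> order Phone
  employee Xander (id=6) -> order Phone
  employee Leo (id=1) -> order Tablet
  employee Leo (id=1) -> order Keyboard


6 rows:
Olivia, Monitor, 5
Leo, Tablet, 5
Olivia, Phone, 4
Xander, Phone, 6
Leo, Tablet, 4
Leo, Keyboard, 5


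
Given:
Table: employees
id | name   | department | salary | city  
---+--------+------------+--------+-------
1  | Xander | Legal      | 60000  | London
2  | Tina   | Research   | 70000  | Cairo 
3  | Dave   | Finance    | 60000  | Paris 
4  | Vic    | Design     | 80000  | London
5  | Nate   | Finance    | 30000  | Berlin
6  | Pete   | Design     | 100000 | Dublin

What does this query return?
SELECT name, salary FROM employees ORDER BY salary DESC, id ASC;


Sorting by salary DESC, then id ASC for ties

6 rows:
Pete, 100000
Vic, 80000
Tina, 70000
Xander, 60000
Dave, 60000
Nate, 30000


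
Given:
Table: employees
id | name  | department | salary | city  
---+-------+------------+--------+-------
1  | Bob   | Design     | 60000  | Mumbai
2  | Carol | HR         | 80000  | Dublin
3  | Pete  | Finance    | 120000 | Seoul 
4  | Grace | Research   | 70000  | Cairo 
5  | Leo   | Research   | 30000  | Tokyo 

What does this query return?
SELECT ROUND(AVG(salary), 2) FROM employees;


SUM(salary) = 360000
COUNT = 5
ROUND(AVG, 2) = ROUND(360000 / 5, 2) = 72000.0

72000.0


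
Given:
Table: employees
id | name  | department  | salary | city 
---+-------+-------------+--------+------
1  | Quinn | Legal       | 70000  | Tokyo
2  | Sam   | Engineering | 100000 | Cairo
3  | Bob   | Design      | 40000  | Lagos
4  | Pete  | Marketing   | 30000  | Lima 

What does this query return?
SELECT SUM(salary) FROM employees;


SUM(salary) = 70000 + 100000 + 40000 + 30000 = 240000

240000


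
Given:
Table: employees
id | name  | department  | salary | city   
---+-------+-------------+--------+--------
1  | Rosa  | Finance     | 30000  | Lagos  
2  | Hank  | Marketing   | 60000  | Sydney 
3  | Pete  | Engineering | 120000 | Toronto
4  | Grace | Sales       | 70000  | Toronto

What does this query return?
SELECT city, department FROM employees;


Projecting columns: city, department

4 rows:
Lagos, Finance
Sydney, Marketing
Toronto, Engineering
Toronto, Sales


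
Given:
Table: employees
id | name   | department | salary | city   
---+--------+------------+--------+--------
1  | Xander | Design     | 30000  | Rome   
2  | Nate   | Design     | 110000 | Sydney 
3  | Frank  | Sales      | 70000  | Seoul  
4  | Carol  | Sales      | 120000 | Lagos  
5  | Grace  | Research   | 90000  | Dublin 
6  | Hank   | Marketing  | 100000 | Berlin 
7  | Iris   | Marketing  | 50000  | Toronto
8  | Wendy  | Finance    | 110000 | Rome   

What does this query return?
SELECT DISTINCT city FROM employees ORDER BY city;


All 'city' values (row order): Rome, Sydney, Seoul, Lagos, Dublin, Berlin, Toronto, Rome
Removing duplicates leaves 7 unique value(s).

7 values:
Berlin
Dublin
Lagos
Rome
Seoul
Sydney
Toronto


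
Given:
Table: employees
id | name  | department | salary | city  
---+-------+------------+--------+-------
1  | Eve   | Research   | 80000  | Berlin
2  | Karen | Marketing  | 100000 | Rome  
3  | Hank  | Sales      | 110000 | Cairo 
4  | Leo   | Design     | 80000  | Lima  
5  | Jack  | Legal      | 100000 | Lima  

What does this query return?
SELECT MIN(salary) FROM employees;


Salaries: 80000, 100000, 110000, 80000, 100000
MIN = 80000

80000


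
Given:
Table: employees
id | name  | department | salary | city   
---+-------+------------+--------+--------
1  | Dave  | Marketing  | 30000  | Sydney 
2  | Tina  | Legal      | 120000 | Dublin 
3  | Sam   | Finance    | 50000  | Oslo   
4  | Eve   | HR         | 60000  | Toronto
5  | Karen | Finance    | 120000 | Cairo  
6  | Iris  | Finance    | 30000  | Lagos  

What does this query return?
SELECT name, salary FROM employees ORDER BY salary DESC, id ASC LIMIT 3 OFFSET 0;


Sort by salary DESC (id ASC tiebreak), then skip 0 and take 3
Rows 1 through 3

3 rows:
Tina, 120000
Karen, 120000
Eve, 60000


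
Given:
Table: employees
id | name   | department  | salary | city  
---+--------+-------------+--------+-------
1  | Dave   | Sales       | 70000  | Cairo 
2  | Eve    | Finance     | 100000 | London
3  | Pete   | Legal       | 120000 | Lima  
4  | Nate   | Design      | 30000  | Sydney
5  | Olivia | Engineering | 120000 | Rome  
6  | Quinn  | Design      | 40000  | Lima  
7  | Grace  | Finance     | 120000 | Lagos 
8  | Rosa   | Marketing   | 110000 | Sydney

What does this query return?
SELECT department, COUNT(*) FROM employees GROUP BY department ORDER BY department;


Assigning each row to its department group:
  Dave -> Sales
  Eve -> Finance
  Pete -> Legal
  Nate -> Design
  Olivia -> Engineering
  Quinn -> Design
  Grace -> Finance
  Rosa -> Marketing


6 groups:
Design, 2
Engineering, 1
Finance, 2
Legal, 1
Marketing, 1
Sales, 1


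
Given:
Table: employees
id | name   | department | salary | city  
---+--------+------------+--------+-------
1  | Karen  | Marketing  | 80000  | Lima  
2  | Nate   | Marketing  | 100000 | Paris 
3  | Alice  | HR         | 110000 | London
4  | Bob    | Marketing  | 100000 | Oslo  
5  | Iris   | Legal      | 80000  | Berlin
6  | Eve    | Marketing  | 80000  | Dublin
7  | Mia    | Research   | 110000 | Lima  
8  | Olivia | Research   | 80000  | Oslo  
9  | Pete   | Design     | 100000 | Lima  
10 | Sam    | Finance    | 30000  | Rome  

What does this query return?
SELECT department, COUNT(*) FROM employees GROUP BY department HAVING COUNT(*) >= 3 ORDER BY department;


Groups with count >= 3:
  Marketing: 4 -> PASS
  Design: 1 -> filtered out
  Finance: 1 -> filtered out
  HR: 1 -> filtered out
  Legal: 1 -> filtered out
  Research: 2 -> filtered out


1 groups:
Marketing, 4


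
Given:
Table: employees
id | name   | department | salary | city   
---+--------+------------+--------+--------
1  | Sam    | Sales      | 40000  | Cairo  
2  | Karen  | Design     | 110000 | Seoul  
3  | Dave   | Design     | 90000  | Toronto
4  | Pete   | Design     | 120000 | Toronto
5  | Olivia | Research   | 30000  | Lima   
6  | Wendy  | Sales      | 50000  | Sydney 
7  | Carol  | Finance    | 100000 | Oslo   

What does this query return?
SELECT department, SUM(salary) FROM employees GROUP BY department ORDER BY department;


Summing salary within each department:
  Design: 110000 + 90000 + 120000 = 320000
  Finance: 100000 = 100000
  Research: 30000 = 30000
  Sales: 40000 + 50000 = 90000


4 groups:
Design, 320000
Finance, 100000
Research, 30000
Sales, 90000


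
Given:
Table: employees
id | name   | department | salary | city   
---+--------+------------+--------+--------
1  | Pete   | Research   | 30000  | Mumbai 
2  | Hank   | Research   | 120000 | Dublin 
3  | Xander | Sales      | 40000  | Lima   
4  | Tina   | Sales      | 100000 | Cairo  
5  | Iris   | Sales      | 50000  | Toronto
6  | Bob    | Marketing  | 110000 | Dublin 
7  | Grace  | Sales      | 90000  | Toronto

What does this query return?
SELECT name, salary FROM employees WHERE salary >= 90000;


Filtering: salary >= 90000
Matching: 4 rows

4 rows:
Hank, 120000
Tina, 100000
Bob, 110000
Grace, 90000


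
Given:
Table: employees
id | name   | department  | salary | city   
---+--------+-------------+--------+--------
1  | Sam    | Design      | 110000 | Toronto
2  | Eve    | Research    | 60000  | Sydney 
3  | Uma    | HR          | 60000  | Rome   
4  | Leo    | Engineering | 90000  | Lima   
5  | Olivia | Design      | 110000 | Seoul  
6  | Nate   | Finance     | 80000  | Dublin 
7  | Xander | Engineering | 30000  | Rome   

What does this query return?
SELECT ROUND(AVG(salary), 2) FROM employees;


SUM(salary) = 540000
COUNT = 7
ROUND(AVG, 2) = ROUND(540000 / 7, 2) = 77142.86

77142.86


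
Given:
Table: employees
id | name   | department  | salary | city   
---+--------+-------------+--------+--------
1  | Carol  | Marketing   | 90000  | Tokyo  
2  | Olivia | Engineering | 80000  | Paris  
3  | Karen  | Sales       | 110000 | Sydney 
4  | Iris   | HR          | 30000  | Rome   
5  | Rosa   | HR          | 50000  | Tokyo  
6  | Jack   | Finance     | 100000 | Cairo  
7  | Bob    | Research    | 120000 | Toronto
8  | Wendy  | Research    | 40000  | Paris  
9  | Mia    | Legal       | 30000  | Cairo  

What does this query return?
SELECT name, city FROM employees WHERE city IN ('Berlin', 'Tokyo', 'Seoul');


Filtering: city IN ('Berlin', 'Tokyo', 'Seoul')
Matching: 2 rows

2 rows:
Carol, Tokyo
Rosa, Tokyo


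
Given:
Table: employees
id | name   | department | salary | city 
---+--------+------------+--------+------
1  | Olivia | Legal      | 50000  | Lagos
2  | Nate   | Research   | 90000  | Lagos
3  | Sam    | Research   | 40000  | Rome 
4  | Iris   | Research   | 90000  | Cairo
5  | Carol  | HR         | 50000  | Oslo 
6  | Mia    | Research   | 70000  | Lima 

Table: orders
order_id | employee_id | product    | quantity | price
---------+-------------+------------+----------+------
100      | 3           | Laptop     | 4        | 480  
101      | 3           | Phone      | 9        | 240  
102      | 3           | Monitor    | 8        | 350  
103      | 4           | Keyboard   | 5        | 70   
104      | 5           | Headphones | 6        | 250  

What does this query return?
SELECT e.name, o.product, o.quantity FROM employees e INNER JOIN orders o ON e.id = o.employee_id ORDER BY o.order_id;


Joining employees.id = orders.employee_id:
  employee Sam (id=3) -> order Laptop
  employee Sam (id=3) -> order Phone
  employee Sam (id=3) -> order Monitor
  employee Iris (id=4) -> order Keyboard
  employee Carol (id=5) -> order Headphones


5 rows:
Sam, Laptop, 4
Sam, Phone, 9
Sam, Monitor, 8
Iris, Keyboard, 5
Carol, Headphones, 6


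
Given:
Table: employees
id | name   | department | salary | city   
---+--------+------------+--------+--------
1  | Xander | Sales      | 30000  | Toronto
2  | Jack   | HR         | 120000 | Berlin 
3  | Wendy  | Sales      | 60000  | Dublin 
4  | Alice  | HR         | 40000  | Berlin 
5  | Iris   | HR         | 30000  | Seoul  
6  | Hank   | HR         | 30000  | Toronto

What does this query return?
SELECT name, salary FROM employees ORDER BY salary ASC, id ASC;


Sorting by salary ASC, then id ASC for ties

6 rows:
Xander, 30000
Iris, 30000
Hank, 30000
Alice, 40000
Wendy, 60000
Jack, 120000


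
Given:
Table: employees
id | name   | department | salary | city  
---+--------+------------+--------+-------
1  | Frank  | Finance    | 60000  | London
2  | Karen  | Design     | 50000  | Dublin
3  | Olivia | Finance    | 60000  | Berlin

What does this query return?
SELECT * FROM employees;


SELECT * returns all 3 rows with all columns

3 rows:
1, Frank, Finance, 60000, London
2, Karen, Design, 50000, Dublin
3, Olivia, Finance, 60000, Berlin


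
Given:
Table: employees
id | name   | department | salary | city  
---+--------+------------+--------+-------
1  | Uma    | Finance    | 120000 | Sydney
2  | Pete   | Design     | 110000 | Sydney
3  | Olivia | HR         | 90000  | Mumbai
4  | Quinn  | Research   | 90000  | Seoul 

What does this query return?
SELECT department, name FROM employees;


Projecting columns: department, name

4 rows:
Finance, Uma
Design, Pete
HR, Olivia
Research, Quinn


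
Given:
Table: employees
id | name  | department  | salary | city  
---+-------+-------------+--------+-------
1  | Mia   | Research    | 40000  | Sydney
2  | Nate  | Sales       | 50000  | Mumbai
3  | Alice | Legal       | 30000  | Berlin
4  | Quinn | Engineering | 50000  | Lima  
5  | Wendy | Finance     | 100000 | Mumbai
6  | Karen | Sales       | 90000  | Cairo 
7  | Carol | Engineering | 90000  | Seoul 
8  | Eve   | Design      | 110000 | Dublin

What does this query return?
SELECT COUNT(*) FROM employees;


COUNT(*) counts all rows

8


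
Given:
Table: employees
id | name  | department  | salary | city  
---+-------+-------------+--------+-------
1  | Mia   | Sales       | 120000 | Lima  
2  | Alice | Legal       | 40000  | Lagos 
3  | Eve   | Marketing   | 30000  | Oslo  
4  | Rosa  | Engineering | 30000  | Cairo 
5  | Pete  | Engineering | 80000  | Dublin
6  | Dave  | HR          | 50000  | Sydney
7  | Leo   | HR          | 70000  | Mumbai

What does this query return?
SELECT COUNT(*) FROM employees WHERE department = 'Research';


Counting rows where department = 'Research'


0


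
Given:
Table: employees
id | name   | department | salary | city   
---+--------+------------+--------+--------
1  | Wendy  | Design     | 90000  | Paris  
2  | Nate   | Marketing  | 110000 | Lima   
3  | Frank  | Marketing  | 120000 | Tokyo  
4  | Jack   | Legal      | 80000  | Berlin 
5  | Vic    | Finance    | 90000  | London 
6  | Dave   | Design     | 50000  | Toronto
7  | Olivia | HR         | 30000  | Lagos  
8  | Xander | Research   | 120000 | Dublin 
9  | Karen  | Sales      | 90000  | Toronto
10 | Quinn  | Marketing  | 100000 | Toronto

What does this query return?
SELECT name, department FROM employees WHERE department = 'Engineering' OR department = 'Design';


Filtering: department = 'Engineering' OR 'Design'
Matching: 2 rows

2 rows:
Wendy, Design
Dave, Design


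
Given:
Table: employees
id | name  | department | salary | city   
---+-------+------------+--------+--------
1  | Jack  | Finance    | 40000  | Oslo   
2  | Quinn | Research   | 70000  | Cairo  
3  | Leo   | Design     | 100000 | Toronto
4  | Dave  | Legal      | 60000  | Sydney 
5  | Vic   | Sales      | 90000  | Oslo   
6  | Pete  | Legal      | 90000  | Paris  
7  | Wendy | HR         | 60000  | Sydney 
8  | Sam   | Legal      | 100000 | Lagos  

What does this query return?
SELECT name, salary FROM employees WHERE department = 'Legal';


Filtering: department = 'Legal'
Matching rows: 3

3 rows:
Dave, 60000
Pete, 90000
Sam, 100000


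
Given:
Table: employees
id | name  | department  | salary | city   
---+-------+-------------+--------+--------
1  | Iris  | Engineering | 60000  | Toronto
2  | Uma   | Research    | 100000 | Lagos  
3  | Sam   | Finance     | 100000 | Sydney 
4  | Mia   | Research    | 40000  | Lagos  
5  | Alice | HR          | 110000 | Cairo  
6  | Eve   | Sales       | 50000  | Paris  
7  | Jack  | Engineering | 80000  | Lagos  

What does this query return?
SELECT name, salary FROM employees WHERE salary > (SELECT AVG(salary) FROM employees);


Subquery: AVG(salary) = 77142.86
Filtering: salary > 77142.86
  Uma (100000) -> MATCH
  Sam (100000) -> MATCH
  Alice (110000) -> MATCH
  Jack (80000) -> MATCH


4 rows:
Uma, 100000
Sam, 100000
Alice, 110000
Jack, 80000


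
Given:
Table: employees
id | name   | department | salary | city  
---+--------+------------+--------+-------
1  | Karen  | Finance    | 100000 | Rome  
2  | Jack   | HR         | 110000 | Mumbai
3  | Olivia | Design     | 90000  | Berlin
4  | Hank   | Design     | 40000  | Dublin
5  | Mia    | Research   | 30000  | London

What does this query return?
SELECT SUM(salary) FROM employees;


SUM(salary) = 100000 + 110000 + 90000 + 40000 + 30000 = 370000

370000


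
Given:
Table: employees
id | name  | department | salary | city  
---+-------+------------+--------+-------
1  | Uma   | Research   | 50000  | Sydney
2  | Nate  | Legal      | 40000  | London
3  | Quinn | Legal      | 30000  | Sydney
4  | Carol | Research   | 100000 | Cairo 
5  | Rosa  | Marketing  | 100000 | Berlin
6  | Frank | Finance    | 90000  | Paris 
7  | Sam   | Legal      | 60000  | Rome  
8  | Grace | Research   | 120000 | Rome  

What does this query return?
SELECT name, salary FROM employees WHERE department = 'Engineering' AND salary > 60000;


Filtering: department = 'Engineering' AND salary > 60000
Matching: 0 rows

Empty result set (0 rows)


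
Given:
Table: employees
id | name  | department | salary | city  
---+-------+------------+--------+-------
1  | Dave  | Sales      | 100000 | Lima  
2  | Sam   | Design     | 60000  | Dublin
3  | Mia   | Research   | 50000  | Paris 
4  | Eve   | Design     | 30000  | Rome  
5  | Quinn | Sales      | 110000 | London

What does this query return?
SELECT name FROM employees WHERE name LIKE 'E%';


LIKE 'E%' matches names starting with 'E'
Matching: 1

1 rows:
Eve


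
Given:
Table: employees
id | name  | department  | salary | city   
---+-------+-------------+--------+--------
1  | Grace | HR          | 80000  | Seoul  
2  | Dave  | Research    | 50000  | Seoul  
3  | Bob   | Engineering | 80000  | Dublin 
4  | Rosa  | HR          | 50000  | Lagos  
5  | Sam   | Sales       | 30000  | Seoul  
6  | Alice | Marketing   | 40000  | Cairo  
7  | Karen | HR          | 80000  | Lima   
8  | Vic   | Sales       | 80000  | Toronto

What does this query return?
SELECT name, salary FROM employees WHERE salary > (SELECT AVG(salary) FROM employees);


Subquery: AVG(salary) = 61250.0
Filtering: salary > 61250.0
  Grace (80000) -> MATCH
  Bob (80000) -> MATCH
  Karen (80000) -> MATCH
  Vic (80000) -> MATCH


4 rows:
Grace, 80000
Bob, 80000
Karen, 80000
Vic, 80000


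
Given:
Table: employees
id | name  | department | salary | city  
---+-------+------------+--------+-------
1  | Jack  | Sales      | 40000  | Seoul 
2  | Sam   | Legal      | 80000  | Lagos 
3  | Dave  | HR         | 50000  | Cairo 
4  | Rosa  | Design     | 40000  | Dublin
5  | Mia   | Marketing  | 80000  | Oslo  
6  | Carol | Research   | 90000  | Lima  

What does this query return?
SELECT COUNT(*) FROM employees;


COUNT(*) counts all rows

6


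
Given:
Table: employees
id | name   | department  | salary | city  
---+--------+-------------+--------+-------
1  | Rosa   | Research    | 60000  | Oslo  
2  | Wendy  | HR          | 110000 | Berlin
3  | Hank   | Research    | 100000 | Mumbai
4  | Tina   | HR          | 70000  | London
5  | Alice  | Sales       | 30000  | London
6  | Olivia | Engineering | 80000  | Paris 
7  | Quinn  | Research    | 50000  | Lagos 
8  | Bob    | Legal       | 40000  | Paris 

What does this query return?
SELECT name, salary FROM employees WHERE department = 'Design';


Filtering: department = 'Design'
Matching rows: 0

Empty result set (0 rows)


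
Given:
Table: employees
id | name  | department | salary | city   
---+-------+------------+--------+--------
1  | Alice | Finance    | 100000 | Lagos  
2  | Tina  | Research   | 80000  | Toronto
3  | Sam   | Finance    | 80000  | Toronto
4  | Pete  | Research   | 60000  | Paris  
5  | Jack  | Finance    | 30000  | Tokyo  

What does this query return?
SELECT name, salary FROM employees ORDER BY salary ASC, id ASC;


Sorting by salary ASC, then id ASC for ties

5 rows:
Jack, 30000
Pete, 60000
Tina, 80000
Sam, 80000
Alice, 100000


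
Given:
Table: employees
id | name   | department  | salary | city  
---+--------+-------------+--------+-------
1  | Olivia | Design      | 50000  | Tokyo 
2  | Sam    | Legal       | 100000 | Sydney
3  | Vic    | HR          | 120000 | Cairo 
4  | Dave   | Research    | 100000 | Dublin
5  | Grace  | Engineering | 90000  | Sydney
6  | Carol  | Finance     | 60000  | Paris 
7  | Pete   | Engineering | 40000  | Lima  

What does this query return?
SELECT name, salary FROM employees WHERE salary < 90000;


Filtering: salary < 90000
Matching: 3 rows

3 rows:
Olivia, 50000
Carol, 60000
Pete, 40000


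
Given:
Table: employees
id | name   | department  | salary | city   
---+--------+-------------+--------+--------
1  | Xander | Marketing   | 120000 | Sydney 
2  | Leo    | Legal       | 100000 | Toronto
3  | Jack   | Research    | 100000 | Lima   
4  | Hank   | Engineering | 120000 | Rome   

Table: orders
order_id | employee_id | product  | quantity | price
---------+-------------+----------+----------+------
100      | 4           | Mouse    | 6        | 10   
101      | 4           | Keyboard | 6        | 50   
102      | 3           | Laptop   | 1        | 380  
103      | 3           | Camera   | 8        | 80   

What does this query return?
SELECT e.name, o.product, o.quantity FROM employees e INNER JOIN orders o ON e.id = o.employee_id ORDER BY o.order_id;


Joining employees.id = orders.employee_id:
  employee Hank (id=4) -> order Mouse
  employee Hank (id=4) -> order Keyboard
  employee Jack (id=3) -> order Laptop
  employee Jack (id=3) -> order Camera


4 rows:
Hank, Mouse, 6
Hank, Keyboard, 6
Jack, Laptop, 1
Jack, Camera, 8


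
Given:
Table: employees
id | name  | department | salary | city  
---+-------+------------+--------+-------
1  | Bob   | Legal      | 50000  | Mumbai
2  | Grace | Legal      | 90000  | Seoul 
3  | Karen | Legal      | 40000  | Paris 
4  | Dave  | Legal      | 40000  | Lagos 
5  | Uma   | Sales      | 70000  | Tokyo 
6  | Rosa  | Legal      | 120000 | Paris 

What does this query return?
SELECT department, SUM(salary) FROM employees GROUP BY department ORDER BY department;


Summing salary within each department:
  Legal: 50000 + 90000 + 40000 + 40000 + 120000 = 340000
  Sales: 70000 = 70000


2 groups:
Legal, 340000
Sales, 70000


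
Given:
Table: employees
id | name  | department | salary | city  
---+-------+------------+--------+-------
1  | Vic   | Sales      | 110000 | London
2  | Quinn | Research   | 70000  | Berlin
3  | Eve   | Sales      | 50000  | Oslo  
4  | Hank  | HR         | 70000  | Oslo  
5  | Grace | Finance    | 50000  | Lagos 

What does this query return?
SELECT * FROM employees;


SELECT * returns all 5 rows with all columns

5 rows:
1, Vic, Sales, 110000, London
2, Quinn, Research, 70000, Berlin
3, Eve, Sales, 50000, Oslo
4, Hank, HR, 70000, Oslo
5, Grace, Finance, 50000, Lagos


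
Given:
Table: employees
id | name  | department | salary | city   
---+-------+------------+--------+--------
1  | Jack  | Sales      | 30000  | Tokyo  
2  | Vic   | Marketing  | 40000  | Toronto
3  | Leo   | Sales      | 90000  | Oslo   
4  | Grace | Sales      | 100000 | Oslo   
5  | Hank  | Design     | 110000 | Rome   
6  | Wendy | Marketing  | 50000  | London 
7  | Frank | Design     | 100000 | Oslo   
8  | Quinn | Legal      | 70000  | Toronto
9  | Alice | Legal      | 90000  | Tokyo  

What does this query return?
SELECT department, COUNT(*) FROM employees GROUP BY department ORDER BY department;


Assigning each row to its department group:
  Jack -> Sales
  Vic -> Marketing
  Leo -> Sales
  Grace -> Sales
  Hank -> Design
  Wendy -> Marketing
  Frank -> Design
  Quinn -> Legal
  Alice -> Legal


4 groups:
Design, 2
Legal, 2
Marketing, 2
Sales, 3


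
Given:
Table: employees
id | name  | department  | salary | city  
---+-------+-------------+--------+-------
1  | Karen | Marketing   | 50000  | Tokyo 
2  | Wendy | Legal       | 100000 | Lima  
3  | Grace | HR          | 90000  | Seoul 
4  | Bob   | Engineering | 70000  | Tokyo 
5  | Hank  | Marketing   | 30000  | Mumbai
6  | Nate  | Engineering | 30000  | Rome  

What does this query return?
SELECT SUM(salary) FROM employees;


SUM(salary) = 50000 + 100000 + 90000 + 70000 + 30000 + 30000 = 370000

370000


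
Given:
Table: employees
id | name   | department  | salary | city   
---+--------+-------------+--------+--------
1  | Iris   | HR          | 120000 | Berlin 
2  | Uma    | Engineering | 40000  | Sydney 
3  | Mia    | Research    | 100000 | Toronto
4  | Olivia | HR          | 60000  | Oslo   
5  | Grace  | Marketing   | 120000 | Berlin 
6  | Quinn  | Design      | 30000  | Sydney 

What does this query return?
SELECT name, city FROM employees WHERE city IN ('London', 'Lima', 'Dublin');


Filtering: city IN ('London', 'Lima', 'Dublin')
Matching: 0 rows

Empty result set (0 rows)


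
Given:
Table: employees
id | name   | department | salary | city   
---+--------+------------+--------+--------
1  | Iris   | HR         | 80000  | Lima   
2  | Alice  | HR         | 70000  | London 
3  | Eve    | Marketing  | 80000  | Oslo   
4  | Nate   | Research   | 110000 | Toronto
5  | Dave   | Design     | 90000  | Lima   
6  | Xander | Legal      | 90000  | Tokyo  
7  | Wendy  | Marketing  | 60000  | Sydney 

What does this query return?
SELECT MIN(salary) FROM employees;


Salaries: 80000, 70000, 80000, 110000, 90000, 90000, 60000
MIN = 60000

60000


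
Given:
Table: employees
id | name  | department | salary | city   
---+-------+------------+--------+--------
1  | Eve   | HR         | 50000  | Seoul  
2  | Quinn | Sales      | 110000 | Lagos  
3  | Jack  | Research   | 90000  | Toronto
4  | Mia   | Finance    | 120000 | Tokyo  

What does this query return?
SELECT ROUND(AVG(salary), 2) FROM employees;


SUM(salary) = 370000
COUNT = 4
ROUND(AVG, 2) = ROUND(370000 / 4, 2) = 92500.0

92500.0


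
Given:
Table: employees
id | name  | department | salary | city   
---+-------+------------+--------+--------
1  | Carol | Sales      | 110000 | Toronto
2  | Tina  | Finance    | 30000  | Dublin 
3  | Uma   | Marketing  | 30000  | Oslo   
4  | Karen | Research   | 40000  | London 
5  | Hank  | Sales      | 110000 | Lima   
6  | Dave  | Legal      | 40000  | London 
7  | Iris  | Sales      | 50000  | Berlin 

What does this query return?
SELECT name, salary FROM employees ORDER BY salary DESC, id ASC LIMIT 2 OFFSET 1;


Sort by salary DESC (id ASC tiebreak), then skip 1 and take 2
Rows 2 through 3

2 rows:
Hank, 110000
Iris, 50000


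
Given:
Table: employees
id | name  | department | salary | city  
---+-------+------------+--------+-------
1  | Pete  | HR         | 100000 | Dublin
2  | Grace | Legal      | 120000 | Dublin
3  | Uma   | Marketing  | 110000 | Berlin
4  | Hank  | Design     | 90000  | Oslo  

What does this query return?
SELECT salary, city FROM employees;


Projecting columns: salary, city

4 rows:
100000, Dublin
120000, Dublin
110000, Berlin
90000, Oslo


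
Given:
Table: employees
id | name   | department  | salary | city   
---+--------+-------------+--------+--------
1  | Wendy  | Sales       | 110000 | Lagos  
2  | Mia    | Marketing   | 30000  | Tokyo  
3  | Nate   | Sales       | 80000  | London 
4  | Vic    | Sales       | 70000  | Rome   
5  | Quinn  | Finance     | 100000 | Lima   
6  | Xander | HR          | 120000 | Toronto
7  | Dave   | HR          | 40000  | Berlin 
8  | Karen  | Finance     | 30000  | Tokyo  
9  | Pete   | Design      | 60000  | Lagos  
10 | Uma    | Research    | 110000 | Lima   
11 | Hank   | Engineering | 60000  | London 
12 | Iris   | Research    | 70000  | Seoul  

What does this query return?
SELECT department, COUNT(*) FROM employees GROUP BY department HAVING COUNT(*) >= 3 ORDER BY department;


Groups with count >= 3:
  Sales: 3 -> PASS
  Design: 1 -> filtered out
  Engineering: 1 -> filtered out
  Finance: 2 -> filtered out
  HR: 2 -> filtered out
  Marketing: 1 -> filtered out
  Research: 2 -> filtered out


1 groups:
Sales, 3


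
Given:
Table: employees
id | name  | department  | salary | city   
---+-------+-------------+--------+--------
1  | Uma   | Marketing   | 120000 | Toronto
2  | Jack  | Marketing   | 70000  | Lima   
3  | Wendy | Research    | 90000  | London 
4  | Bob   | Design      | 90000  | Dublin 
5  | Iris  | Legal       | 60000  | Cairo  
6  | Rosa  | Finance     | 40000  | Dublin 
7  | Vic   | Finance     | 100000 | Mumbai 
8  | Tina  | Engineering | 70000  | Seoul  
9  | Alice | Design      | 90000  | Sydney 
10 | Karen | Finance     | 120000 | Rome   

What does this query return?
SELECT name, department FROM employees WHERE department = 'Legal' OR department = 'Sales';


Filtering: department = 'Legal' OR 'Sales'
Matching: 1 rows

1 rows:
Iris, Legal


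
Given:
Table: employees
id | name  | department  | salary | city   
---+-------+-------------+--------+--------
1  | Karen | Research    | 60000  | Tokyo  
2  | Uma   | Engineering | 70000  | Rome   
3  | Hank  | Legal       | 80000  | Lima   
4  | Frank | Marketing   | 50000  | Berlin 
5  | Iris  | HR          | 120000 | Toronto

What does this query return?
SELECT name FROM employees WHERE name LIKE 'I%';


LIKE 'I%' matches names starting with 'I'
Matching: 1

1 rows:
Iris


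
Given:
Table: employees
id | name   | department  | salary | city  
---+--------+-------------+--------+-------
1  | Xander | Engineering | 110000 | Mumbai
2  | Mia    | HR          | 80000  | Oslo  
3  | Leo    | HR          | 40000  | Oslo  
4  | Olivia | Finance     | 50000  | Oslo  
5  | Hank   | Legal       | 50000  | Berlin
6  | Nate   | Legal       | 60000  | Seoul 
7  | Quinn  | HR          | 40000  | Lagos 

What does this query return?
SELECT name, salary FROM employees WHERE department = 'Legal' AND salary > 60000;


Filtering: department = 'Legal' AND salary > 60000
Matching: 0 rows

Empty result set (0 rows)


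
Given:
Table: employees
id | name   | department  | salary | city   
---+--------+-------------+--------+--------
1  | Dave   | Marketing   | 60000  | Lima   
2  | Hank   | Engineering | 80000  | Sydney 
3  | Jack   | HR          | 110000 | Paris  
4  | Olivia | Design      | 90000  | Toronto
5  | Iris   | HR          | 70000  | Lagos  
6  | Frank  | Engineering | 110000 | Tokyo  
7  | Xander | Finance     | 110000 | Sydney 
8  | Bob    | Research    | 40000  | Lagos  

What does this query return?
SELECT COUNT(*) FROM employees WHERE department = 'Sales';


Counting rows where department = 'Sales'


0


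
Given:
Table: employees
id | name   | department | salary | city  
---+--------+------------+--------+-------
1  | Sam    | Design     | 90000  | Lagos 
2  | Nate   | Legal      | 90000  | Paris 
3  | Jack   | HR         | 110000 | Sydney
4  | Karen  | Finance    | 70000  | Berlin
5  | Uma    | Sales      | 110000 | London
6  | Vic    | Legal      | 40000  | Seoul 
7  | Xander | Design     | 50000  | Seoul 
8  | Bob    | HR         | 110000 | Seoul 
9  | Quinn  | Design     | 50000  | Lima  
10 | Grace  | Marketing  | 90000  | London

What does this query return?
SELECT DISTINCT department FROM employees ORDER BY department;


All 'department' values (row order): Design, Legal, HR, Finance, Sales, Legal, Design, HR, Design, Marketing
Removing duplicates leaves 6 unique value(s).

6 values:
Design
Finance
HR
Legal
Marketing
Sales


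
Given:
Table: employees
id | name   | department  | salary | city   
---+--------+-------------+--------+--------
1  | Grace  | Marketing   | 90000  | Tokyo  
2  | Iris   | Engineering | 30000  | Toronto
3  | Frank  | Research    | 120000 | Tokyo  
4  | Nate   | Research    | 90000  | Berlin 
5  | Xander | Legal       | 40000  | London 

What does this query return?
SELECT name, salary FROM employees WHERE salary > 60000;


Filtering: salary > 60000
Matching: 3 rows

3 rows:
Grace, 90000
Frank, 120000
Nate, 90000


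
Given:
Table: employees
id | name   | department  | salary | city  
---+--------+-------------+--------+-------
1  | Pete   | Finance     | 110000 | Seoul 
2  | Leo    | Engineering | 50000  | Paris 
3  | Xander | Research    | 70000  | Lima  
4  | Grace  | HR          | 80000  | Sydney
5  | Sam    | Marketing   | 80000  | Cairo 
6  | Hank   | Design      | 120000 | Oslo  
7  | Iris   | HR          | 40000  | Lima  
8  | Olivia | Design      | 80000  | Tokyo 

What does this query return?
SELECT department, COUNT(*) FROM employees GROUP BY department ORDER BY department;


Assigning each row to its department group:
  Pete -> Finance
  Leo -> Engineering
  Xander -> Research
  Grace -> HR
  Sam -> Marketing
  Hank -> Design
  Iris -> HR
  Olivia -> Design


6 groups:
Design, 2
Engineering, 1
Finance, 1
HR, 2
Marketing, 1
Research, 1


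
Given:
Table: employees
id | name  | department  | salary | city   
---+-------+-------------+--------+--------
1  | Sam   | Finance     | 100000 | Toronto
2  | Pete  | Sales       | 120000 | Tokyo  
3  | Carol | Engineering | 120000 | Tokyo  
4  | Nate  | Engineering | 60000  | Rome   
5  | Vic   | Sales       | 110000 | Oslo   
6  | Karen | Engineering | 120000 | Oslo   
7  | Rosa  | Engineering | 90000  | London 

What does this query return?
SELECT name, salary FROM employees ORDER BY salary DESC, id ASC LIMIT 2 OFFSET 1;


Sort by salary DESC (id ASC tiebreak), then skip 1 and take 2
Rows 2 through 3

2 rows:
Carol, 120000
Karen, 120000


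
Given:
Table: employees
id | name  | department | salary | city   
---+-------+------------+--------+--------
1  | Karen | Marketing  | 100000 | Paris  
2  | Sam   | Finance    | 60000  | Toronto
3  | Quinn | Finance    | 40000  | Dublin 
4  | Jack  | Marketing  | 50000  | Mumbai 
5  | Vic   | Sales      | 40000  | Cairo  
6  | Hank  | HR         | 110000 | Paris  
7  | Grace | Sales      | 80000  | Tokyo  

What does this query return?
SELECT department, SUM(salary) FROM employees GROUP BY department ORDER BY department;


Summing salary within each department:
  Finance: 60000 + 40000 = 100000
  HR: 110000 = 110000
  Marketing: 100000 + 50000 = 150000
  Sales: 40000 + 80000 = 120000


4 groups:
Finance, 100000
HR, 110000
Marketing, 150000
Sales, 120000


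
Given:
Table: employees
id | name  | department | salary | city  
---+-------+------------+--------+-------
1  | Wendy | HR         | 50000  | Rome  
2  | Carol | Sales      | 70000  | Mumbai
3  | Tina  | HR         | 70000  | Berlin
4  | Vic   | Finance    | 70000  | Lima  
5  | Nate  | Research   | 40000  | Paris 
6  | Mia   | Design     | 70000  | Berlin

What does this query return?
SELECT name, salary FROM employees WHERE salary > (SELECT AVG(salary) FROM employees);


Subquery: AVG(salary) = 61666.67
Filtering: salary > 61666.67
  Carol (70000) -> MATCH
  Tina (70000) -> MATCH
  Vic (70000) -> MATCH
  Mia (70000) -> MATCH


4 rows:
Carol, 70000
Tina, 70000
Vic, 70000
Mia, 70000


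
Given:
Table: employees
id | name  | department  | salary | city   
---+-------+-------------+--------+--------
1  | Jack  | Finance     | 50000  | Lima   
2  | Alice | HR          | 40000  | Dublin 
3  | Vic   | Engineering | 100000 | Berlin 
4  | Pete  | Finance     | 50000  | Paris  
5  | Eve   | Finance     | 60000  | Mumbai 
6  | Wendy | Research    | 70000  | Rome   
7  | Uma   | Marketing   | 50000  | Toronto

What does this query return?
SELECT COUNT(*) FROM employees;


COUNT(*) counts all rows

7


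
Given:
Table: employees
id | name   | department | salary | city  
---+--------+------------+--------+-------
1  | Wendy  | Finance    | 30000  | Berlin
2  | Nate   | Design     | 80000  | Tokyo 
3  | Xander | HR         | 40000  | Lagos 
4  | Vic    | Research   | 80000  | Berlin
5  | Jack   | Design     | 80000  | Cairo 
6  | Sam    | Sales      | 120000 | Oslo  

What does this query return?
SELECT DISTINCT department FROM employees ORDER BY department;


All 'department' values (row order): Finance, Design, HR, Research, Design, Sales
Removing duplicates leaves 5 unique value(s).

5 values:
Design
Finance
HR
Research
Sales


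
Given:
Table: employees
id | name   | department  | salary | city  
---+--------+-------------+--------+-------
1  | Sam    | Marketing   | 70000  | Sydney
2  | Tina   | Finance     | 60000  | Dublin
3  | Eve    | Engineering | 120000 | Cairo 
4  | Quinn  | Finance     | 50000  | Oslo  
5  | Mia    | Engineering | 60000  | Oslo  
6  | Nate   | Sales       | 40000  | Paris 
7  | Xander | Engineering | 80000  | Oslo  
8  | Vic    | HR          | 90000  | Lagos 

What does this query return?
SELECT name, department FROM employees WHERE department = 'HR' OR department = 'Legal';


Filtering: department = 'HR' OR 'Legal'
Matching: 1 rows

1 rows:
Vic, HR


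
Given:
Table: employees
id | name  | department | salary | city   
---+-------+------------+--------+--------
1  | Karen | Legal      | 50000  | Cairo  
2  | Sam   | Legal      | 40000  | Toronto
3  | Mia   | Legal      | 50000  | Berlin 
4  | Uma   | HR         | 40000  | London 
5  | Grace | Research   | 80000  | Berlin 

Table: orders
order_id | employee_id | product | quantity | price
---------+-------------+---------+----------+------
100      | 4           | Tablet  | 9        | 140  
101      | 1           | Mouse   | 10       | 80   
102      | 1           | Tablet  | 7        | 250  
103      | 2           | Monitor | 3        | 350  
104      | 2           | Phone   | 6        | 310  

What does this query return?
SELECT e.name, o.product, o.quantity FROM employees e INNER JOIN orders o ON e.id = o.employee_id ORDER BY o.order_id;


Joining employees.id = orders.employee_id:
  employee Uma (id=4) -> order Tablet
  employee Karen (id=1) -> order Mouse
  employee Karen (id=1) -> order Tablet
  employee Sam (id=2) -> order Monitor
  employee Sam (id=2) -> order Phone


5 rows:
Uma, Tablet, 9
Karen, Mouse, 10
Karen, Tablet, 7
Sam, Monitor, 3
Sam, Phone, 6


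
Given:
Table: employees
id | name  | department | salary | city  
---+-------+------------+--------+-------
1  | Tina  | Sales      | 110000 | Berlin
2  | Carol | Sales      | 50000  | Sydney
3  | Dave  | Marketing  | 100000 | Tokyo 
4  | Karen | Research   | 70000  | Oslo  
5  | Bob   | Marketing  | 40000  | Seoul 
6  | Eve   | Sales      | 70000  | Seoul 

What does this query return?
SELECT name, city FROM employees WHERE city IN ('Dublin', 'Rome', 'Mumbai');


Filtering: city IN ('Dublin', 'Rome', 'Mumbai')
Matching: 0 rows

Empty result set (0 rows)


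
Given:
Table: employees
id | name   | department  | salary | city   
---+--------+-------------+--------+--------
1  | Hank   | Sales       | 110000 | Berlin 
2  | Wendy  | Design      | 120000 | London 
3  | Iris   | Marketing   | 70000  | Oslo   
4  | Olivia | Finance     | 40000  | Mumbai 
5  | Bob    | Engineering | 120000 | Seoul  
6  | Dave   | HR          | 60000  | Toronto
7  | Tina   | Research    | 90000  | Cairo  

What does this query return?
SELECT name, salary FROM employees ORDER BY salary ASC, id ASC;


Sorting by salary ASC, then id ASC for ties

7 rows:
Olivia, 40000
Dave, 60000
Iris, 70000
Tina, 90000
Hank, 110000
Wendy, 120000
Bob, 120000


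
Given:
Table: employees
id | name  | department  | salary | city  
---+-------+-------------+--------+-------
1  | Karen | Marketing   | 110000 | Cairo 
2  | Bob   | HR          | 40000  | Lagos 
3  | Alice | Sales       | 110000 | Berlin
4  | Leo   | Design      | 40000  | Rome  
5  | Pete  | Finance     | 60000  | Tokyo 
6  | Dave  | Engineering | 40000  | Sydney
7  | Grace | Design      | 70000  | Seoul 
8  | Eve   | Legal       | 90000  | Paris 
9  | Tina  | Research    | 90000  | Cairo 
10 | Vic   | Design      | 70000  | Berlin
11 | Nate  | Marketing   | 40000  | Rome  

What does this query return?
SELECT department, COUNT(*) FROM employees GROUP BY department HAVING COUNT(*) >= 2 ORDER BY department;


Groups with count >= 2:
  Design: 3 -> PASS
  Marketing: 2 -> PASS
  Engineering: 1 -> filtered out
  Finance: 1 -> filtered out
  HR: 1 -> filtered out
  Legal: 1 -> filtered out
  Research: 1 -> filtered out
  Sales: 1 -> filtered out


2 groups:
Design, 3
Marketing, 2


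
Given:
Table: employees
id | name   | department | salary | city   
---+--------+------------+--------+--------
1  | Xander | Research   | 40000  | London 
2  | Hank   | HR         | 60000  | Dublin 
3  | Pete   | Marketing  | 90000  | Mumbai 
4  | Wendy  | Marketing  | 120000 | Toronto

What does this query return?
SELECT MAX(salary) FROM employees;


Salaries: 40000, 60000, 90000, 120000
MAX = 120000

120000
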